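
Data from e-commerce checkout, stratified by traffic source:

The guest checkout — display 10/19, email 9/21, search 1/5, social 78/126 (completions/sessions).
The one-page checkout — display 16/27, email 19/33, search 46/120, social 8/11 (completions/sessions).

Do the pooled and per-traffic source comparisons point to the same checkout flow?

No

Display: the guest checkout 10/19 = 52.6%, the one-page checkout 16/27 = 59.3% → the one-page checkout
Email: the guest checkout 9/21 = 42.9%, the one-page checkout 19/33 = 57.6% → the one-page checkout
Search: the guest checkout 1/5 = 20.0%, the one-page checkout 46/120 = 38.3% → the one-page checkout
Social: the guest checkout 78/126 = 61.9%, the one-page checkout 8/11 = 72.7% → the one-page checkout
Overall: the guest checkout 98/171 = 57.3%, the one-page checkout 89/191 = 46.6% → the guest checkout
The one-page checkout wins each traffic group but the guest checkout wins overall — the comparison reverses. The one-page checkout's sessions skew toward search, which has a lower base rate.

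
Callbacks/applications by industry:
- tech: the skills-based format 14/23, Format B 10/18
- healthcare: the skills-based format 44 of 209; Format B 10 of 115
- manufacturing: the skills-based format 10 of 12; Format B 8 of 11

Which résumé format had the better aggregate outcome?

Tech: the skills-based format 14/23 = 60.9%, Format B 10/18 = 55.6% → the skills-based format
Healthcare: the skills-based format 44/209 = 21.1%, Format B 10/115 = 8.7% → the skills-based format
Manufacturing: the skills-based format 10/12 = 83.3%, Format B 8/11 = 72.7% → the skills-based format
Overall: the skills-based format 68/244 = 27.9%, Format B 28/144 = 19.4% → the skills-based format

the skills-based format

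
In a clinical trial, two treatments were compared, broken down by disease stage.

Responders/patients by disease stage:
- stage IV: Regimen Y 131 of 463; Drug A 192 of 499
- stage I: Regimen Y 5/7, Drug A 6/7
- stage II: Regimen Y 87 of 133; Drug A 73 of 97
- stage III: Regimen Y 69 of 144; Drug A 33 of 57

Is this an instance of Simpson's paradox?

Stage IV: Regimen Y 131/463 = 28.3%, Drug A 192/499 = 38.5% → Drug A
Stage I: Regimen Y 5/7 = 71.4%, Drug A 6/7 = 85.7% → Drug A
Stage II: Regimen Y 87/133 = 65.4%, Drug A 73/97 = 75.3% → Drug A
Stage III: Regimen Y 69/144 = 47.9%, Drug A 33/57 = 57.9% → Drug A
Overall: Regimen Y 292/747 = 39.1%, Drug A 304/660 = 46.1% → Drug A
Drug A wins overall and in every disease group — no reversal.

No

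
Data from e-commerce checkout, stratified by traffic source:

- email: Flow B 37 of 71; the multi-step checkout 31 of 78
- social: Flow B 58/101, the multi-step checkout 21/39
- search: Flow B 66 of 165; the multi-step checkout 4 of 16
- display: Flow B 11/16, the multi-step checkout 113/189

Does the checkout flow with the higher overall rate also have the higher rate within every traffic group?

Email: Flow B 37/71 = 52.1%, the multi-step checkout 31/78 = 39.7% → Flow B
Social: Flow B 58/101 = 57.4%, the multi-step checkout 21/39 = 53.8% → Flow B
Search: Flow B 66/165 = 40.0%, the multi-step checkout 4/16 = 25.0% → Flow B
Display: Flow B 11/16 = 68.8%, the multi-step checkout 113/189 = 59.8% → Flow B
Overall: Flow B 172/353 = 48.7%, the multi-step checkout 169/322 = 52.5% → the multi-step checkout
Flow B wins each traffic group but the multi-step checkout wins overall — the comparison reverses. Flow B's sessions skew toward search, which has a lower base rate.

No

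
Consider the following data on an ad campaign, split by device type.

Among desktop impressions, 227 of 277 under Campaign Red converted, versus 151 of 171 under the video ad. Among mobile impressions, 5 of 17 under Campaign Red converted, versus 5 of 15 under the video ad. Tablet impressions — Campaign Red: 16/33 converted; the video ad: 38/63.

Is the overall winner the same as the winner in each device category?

Desktop: Campaign Red 227/277 = 81.9%, the video ad 151/171 = 88.3% → the video ad
Mobile: Campaign Red 5/17 = 29.4%, the video ad 5/15 = 33.3% → the video ad
Tablet: Campaign Red 16/33 = 48.5%, the video ad 38/63 = 60.3% → the video ad
Overall: Campaign Red 248/327 = 75.8%, the video ad 194/249 = 77.9% → the video ad
The video ad wins overall and in every device group — no reversal.

Yes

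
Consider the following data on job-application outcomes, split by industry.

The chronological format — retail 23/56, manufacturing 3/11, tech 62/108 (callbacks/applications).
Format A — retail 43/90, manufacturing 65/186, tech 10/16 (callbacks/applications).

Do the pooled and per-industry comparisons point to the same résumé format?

No

Retail: the chronological format 23/56 = 41.1%, Format A 43/90 = 47.8% → Format A
Manufacturing: the chronological format 3/11 = 27.3%, Format A 65/186 = 34.9% → Format A
Tech: the chronological format 62/108 = 57.4%, Format A 10/16 = 62.5% → Format A
Overall: the chronological format 88/175 = 50.3%, Format A 118/292 = 40.4% → the chronological format
Format A wins each industry group but the chronological format wins overall — the comparison reverses. Format A's applications skew toward manufacturing, which has a lower base rate.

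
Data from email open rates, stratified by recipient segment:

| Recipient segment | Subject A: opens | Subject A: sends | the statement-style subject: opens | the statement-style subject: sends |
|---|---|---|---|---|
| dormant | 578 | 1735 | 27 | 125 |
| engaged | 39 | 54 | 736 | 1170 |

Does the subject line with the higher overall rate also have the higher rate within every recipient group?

No

Dormant: Subject A 578/1735 = 33.3%, the statement-style subject 27/125 = 21.6% → Subject A
Engaged: Subject A 39/54 = 72.2%, the statement-style subject 736/1170 = 62.9% → Subject A
Overall: Subject A 617/1789 = 34.5%, the statement-style subject 763/1295 = 58.9% → the statement-style subject
Subject A wins each recipient group but the statement-style subject wins overall — the comparison reverses. Subject A's sends skew toward dormant, which has a lower base rate.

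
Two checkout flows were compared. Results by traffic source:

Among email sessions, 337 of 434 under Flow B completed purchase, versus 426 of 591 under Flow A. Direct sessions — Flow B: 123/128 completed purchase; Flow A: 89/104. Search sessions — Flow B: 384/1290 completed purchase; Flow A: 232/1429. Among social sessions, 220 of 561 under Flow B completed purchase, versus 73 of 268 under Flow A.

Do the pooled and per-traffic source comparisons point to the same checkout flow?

Yes

Email: Flow B 337/434 = 77.6%, Flow A 426/591 = 72.1% → Flow B
Direct: Flow B 123/128 = 96.1%, Flow A 89/104 = 85.6% → Flow B
Search: Flow B 384/1290 = 29.8%, Flow A 232/1429 = 16.2% → Flow B
Social: Flow B 220/561 = 39.2%, Flow A 73/268 = 27.2% → Flow B
Overall: Flow B 1064/2413 = 44.1%, Flow A 820/2392 = 34.3% → Flow B
Flow B wins overall and in every traffic group — no reversal.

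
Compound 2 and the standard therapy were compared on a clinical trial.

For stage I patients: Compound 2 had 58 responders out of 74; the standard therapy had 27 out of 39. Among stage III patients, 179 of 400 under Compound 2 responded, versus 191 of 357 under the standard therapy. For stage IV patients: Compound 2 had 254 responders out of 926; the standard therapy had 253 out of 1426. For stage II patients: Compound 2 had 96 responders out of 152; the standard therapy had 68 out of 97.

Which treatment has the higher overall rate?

Compound 2

Stage I: Compound 2 58/74 = 78.4%, the standard therapy 27/39 = 69.2% → Compound 2
Stage III: Compound 2 179/400 = 44.8%, the standard therapy 191/357 = 53.5% → the standard therapy
Stage IV: Compound 2 254/926 = 27.4%, the standard therapy 253/1426 = 17.7% → Compound 2
Stage II: Compound 2 96/152 = 63.2%, the standard therapy 68/97 = 70.1% → the standard therapy
Overall: Compound 2 587/1552 = 37.8%, the standard therapy 539/1919 = 28.1% → Compound 2
(Neither sweeps every disease group, but Compound 2 has the higher pooled rate.)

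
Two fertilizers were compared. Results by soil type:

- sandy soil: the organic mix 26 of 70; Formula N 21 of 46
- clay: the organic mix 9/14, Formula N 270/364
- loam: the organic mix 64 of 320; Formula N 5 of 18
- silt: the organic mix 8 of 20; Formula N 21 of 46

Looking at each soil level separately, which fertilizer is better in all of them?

Formula N

Sandy soil: the organic mix 26/70 = 37.1%, Formula N 21/46 = 45.7% → Formula N
Clay: the organic mix 9/14 = 64.3%, Formula N 270/364 = 74.2% → Formula N
Loam: the organic mix 64/320 = 20.0%, Formula N 5/18 = 27.8% → Formula N
Silt: the organic mix 8/20 = 40.0%, Formula N 21/46 = 45.7% → Formula N
Formula N has the higher rate in all 4 groups.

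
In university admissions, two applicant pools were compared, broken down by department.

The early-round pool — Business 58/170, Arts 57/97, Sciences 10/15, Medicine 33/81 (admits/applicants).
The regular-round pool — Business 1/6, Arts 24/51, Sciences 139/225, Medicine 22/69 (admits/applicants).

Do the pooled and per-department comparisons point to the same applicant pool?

No

Business: the early-round pool 58/170 = 34.1%, the regular-round pool 1/6 = 16.7% → the early-round pool
Arts: the early-round pool 57/97 = 58.8%, the regular-round pool 24/51 = 47.1% → the early-round pool
Sciences: the early-round pool 10/15 = 66.7%, the regular-round pool 139/225 = 61.8% → the early-round pool
Medicine: the early-round pool 33/81 = 40.7%, the regular-round pool 22/69 = 31.9% → the early-round pool
Overall: the early-round pool 158/363 = 43.5%, the regular-round pool 186/351 = 53.0% → the regular-round pool
The early-round pool wins each department group but the regular-round pool wins overall — the comparison reverses. The early-round pool's applicants skew toward Business, which has a lower base rate.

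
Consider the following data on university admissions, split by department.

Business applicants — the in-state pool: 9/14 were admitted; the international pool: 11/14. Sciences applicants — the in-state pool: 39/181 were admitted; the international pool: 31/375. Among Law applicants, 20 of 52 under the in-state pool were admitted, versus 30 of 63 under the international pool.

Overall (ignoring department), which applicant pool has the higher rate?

Business: the in-state pool 9/14 = 64.3%, the international pool 11/14 = 78.6% → the international pool
Sciences: the in-state pool 39/181 = 21.5%, the international pool 31/375 = 8.3% → the in-state pool
Law: the in-state pool 20/52 = 38.5%, the international pool 30/63 = 47.6% → the international pool
Overall: the in-state pool 68/247 = 27.5%, the international pool 72/452 = 15.9% → the in-state pool
(Neither sweeps every department group, but the in-state pool has the higher pooled rate.)

the in-state pool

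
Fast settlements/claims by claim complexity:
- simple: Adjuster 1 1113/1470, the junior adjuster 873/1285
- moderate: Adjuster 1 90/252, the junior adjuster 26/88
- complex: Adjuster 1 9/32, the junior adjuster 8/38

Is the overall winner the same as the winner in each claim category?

Simple: Adjuster 1 1113/1470 = 75.7%, the junior adjuster 873/1285 = 67.9% → Adjuster 1
Moderate: Adjuster 1 90/252 = 35.7%, the junior adjuster 26/88 = 29.5% → Adjuster 1
Complex: Adjuster 1 9/32 = 28.1%, the junior adjuster 8/38 = 21.1% → Adjuster 1
Overall: Adjuster 1 1212/1754 = 69.1%, the junior adjuster 907/1411 = 64.3% → Adjuster 1
Adjuster 1 wins overall and in every claim group — no reversal.

Yes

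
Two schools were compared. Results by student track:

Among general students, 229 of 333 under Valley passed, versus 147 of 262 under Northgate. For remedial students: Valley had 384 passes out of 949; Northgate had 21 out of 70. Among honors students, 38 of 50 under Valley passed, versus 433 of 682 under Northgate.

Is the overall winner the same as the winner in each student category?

No

General: Valley 229/333 = 68.8%, Northgate 147/262 = 56.1% → Valley
Remedial: Valley 384/949 = 40.5%, Northgate 21/70 = 30.0% → Valley
Honors: Valley 38/50 = 76.0%, Northgate 433/682 = 63.5% → Valley
Overall: Valley 651/1332 = 48.9%, Northgate 601/1014 = 59.3% → Northgate
Valley wins each student group but Northgate wins overall — the comparison reverses. Valley's students skew toward remedial, which has a lower base rate.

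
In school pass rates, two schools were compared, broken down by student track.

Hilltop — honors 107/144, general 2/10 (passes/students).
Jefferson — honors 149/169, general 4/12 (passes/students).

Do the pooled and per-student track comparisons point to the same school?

Yes

Honors: Hilltop 107/144 = 74.3%, Jefferson 149/169 = 88.2% → Jefferson
General: Hilltop 2/10 = 20.0%, Jefferson 4/12 = 33.3% → Jefferson
Overall: Hilltop 109/154 = 70.8%, Jefferson 153/181 = 84.5% → Jefferson
Jefferson wins overall and in every student group — no reversal.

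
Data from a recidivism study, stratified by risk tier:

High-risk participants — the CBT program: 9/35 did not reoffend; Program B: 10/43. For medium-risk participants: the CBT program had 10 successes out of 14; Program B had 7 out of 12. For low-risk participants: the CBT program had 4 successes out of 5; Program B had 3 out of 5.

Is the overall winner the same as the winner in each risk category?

High-risk: the CBT program 9/35 = 25.7%, Program B 10/43 = 23.3% → the CBT program
Medium-risk: the CBT program 10/14 = 71.4%, Program B 7/12 = 58.3% → the CBT program
Low-risk: the CBT program 4/5 = 80.0%, Program B 3/5 = 60.0% → the CBT program
Overall: the CBT program 23/54 = 42.6%, Program B 20/60 = 33.3% → the CBT program
The CBT program wins overall and in every risk group — no reversal.

Yes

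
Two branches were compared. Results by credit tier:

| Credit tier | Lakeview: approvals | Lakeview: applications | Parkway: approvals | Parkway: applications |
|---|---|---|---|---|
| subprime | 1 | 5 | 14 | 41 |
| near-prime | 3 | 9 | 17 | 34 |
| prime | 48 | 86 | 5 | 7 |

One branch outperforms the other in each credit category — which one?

Subprime: Lakeview 1/5 = 20.0%, Parkway 14/41 = 34.1% → Parkway
Near-prime: Lakeview 3/9 = 33.3%, Parkway 17/34 = 50.0% → Parkway
Prime: Lakeview 48/86 = 55.8%, Parkway 5/7 = 71.4% → Parkway
Parkway has the higher rate in all 3 groups.

Parkway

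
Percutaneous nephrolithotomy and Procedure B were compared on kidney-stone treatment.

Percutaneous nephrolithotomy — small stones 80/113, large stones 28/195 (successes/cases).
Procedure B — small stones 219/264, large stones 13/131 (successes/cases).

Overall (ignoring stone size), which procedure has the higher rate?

Procedure B

Small stones: percutaneous nephrolithotomy 80/113 = 70.8%, Procedure B 219/264 = 83.0% → Procedure B
Large stones: percutaneous nephrolithotomy 28/195 = 14.4%, Procedure B 13/131 = 9.9% → percutaneous nephrolithotomy
Overall: percutaneous nephrolithotomy 108/308 = 35.1%, Procedure B 232/395 = 58.7% → Procedure B
(Neither sweeps every stone group, but Procedure B has the higher pooled rate.)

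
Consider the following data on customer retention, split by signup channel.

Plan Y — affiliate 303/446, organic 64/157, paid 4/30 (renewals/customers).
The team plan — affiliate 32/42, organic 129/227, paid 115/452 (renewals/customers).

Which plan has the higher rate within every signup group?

Affiliate: Plan Y 303/446 = 67.9%, the team plan 32/42 = 76.2% → the team plan
Organic: Plan Y 64/157 = 40.8%, the team plan 129/227 = 56.8% → the team plan
Paid: Plan Y 4/30 = 13.3%, the team plan 115/452 = 25.4% → the team plan
The team plan has the higher rate in all 3 groups.

the team plan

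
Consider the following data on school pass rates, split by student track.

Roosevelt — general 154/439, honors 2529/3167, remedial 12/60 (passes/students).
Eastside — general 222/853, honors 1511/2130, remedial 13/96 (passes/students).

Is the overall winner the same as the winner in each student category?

Yes

General: Roosevelt 154/439 = 35.1%, Eastside 222/853 = 26.0% → Roosevelt
Honors: Roosevelt 2529/3167 = 79.9%, Eastside 1511/2130 = 70.9% → Roosevelt
Remedial: Roosevelt 12/60 = 20.0%, Eastside 13/96 = 13.5% → Roosevelt
Overall: Roosevelt 2695/3666 = 73.5%, Eastside 1746/3079 = 56.7% → Roosevelt
Roosevelt wins overall and in every student group — no reversal.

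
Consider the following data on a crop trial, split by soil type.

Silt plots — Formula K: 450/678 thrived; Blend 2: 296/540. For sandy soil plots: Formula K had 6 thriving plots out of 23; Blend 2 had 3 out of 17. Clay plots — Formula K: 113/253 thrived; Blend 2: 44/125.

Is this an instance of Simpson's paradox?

No

Silt: Formula K 450/678 = 66.4%, Blend 2 296/540 = 54.8% → Formula K
Sandy soil: Formula K 6/23 = 26.1%, Blend 2 3/17 = 17.6% → Formula K
Clay: Formula K 113/253 = 44.7%, Blend 2 44/125 = 35.2% → Formula K
Overall: Formula K 569/954 = 59.6%, Blend 2 343/682 = 50.3% → Formula K
Formula K wins overall and in every soil group — no reversal.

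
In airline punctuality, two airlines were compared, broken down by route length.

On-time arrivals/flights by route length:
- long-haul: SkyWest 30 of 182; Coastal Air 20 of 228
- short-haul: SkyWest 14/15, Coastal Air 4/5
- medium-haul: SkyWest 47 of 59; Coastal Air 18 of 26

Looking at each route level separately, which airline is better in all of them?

SkyWest

Long-haul: SkyWest 30/182 = 16.5%, Coastal Air 20/228 = 8.8% → SkyWest
Short-haul: SkyWest 14/15 = 93.3%, Coastal Air 4/5 = 80.0% → SkyWest
Medium-haul: SkyWest 47/59 = 79.7%, Coastal Air 18/26 = 69.2% → SkyWest
SkyWest has the higher rate in all 3 groups.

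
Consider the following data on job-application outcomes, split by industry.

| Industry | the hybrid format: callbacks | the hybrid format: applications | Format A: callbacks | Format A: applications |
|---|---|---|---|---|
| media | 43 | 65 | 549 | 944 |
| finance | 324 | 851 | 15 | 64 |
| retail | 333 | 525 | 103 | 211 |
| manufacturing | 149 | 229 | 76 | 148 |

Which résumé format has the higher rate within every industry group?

Media: the hybrid format 43/65 = 66.2%, Format A 549/944 = 58.2% → the hybrid format
Finance: the hybrid format 324/851 = 38.1%, Format A 15/64 = 23.4% → the hybrid format
Retail: the hybrid format 333/525 = 63.4%, Format A 103/211 = 48.8% → the hybrid format
Manufacturing: the hybrid format 149/229 = 65.1%, Format A 76/148 = 51.4% → the hybrid format
The hybrid format has the higher rate in all 4 groups.

the hybrid format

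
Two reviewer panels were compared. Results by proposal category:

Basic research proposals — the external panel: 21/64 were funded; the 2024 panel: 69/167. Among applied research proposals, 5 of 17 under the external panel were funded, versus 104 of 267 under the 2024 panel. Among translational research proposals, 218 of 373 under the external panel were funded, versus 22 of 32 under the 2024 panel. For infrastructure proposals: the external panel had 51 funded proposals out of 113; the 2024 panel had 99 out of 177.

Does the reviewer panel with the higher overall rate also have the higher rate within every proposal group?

Basic research: the external panel 21/64 = 32.8%, the 2024 panel 69/167 = 41.3% → the 2024 panel
Applied research: the external panel 5/17 = 29.4%, the 2024 panel 104/267 = 39.0% → the 2024 panel
Translational research: the external panel 218/373 = 58.4%, the 2024 panel 22/32 = 68.8% → the 2024 panel
Infrastructure: the external panel 51/113 = 45.1%, the 2024 panel 99/177 = 55.9% → the 2024 panel
Overall: the external panel 295/567 = 52.0%, the 2024 panel 294/643 = 45.7% → the external panel
The 2024 panel wins each proposal group but the external panel wins overall — the comparison reverses. The 2024 panel's proposals skew toward applied research, which has a lower base rate.

No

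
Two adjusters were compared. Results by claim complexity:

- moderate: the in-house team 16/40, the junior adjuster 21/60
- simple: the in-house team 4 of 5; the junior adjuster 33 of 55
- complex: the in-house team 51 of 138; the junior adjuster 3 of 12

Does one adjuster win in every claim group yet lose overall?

Yes

Moderate: the in-house team 16/40 = 40.0%, the junior adjuster 21/60 = 35.0% → the in-house team
Simple: the in-house team 4/5 = 80.0%, the junior adjuster 33/55 = 60.0% → the in-house team
Complex: the in-house team 51/138 = 37.0%, the junior adjuster 3/12 = 25.0% → the in-house team
Overall: the in-house team 71/183 = 38.8%, the junior adjuster 57/127 = 44.9% → the junior adjuster
The in-house team wins each claim group but the junior adjuster wins overall — the comparison reverses. The in-house team's claims skew toward complex, which has a lower base rate.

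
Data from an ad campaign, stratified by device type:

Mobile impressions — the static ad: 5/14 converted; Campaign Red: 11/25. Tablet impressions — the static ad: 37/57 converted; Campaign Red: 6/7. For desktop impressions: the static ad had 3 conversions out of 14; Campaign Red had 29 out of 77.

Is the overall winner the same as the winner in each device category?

Mobile: the static ad 5/14 = 35.7%, Campaign Red 11/25 = 44.0% → Campaign Red
Tablet: the static ad 37/57 = 64.9%, Campaign Red 6/7 = 85.7% → Campaign Red
Desktop: the static ad 3/14 = 21.4%, Campaign Red 29/77 = 37.7% → Campaign Red
Overall: the static ad 45/85 = 52.9%, Campaign Red 46/109 = 42.2% → the static ad
Campaign Red wins each device group but the static ad wins overall — the comparison reverses. Campaign Red's impressions skew toward desktop, which has a lower base rate.

No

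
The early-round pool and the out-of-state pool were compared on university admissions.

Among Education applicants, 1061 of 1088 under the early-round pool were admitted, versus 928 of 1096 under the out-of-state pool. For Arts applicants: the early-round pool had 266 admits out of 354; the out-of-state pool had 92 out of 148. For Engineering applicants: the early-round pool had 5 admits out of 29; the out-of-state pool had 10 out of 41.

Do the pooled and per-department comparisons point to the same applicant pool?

No

Education: the early-round pool 1061/1088 = 97.5%, the out-of-state pool 928/1096 = 84.7% → the early-round pool
Arts: the early-round pool 266/354 = 75.1%, the out-of-state pool 92/148 = 62.2% → the early-round pool
Engineering: the early-round pool 5/29 = 17.2%, the out-of-state pool 10/41 = 24.4% → the out-of-state pool
Overall: the early-round pool 1332/1471 = 90.6%, the out-of-state pool 1030/1285 = 80.2% → the early-round pool
Neither sweeps: the early-round pool wins 2 of 3 groups, the out-of-state pool wins 1. The early-round pool wins overall but not every group — no Simpson reversal.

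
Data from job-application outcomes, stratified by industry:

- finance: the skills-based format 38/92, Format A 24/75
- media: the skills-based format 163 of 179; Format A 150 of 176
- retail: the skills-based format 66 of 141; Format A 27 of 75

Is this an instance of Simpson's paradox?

No

Finance: the skills-based format 38/92 = 41.3%, Format A 24/75 = 32.0% → the skills-based format
Media: the skills-based format 163/179 = 91.1%, Format A 150/176 = 85.2% → the skills-based format
Retail: the skills-based format 66/141 = 46.8%, Format A 27/75 = 36.0% → the skills-based format
Overall: the skills-based format 267/412 = 64.8%, Format A 201/326 = 61.7% → the skills-based format
The skills-based format wins overall and in every industry group — no reversal.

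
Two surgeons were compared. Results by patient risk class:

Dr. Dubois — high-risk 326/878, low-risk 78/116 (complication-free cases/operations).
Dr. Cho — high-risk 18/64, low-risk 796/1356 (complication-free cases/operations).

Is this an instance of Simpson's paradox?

High-risk: Dr. Dubois 326/878 = 37.1%, Dr. Cho 18/64 = 28.1% → Dr. Dubois
Low-risk: Dr. Dubois 78/116 = 67.2%, Dr. Cho 796/1356 = 58.7% → Dr. Dubois
Overall: Dr. Dubois 404/994 = 40.6%, Dr. Cho 814/1420 = 57.3% → Dr. Cho
Dr. Dubois wins each patient risk group but Dr. Cho wins overall — the comparison reverses. Dr. Dubois's operations skew toward high-risk, which has a lower base rate.

Yes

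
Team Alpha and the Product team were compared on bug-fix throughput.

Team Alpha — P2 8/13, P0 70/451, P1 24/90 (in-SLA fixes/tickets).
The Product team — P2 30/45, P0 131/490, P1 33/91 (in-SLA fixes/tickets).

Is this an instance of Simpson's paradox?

No

P2: Team Alpha 8/13 = 61.5%, the Product team 30/45 = 66.7% → the Product team
P0: Team Alpha 70/451 = 15.5%, the Product team 131/490 = 26.7% → the Product team
P1: Team Alpha 24/90 = 26.7%, the Product team 33/91 = 36.3% → the Product team
Overall: Team Alpha 102/554 = 18.4%, the Product team 194/626 = 31.0% → the Product team
The Product team wins overall and in every ticket group — no reversal.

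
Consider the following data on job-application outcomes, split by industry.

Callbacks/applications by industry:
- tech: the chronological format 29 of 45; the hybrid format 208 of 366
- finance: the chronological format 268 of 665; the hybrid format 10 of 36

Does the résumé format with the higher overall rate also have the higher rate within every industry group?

Tech: the chronological format 29/45 = 64.4%, the hybrid format 208/366 = 56.8% → the chronological format
Finance: the chronological format 268/665 = 40.3%, the hybrid format 10/36 = 27.8% → the chronological format
Overall: the chronological format 297/710 = 41.8%, the hybrid format 218/402 = 54.2% → the hybrid format
The chronological format wins each industry group but the hybrid format wins overall — the comparison reverses. The chronological format's applications skew toward finance, which has a lower base rate.

No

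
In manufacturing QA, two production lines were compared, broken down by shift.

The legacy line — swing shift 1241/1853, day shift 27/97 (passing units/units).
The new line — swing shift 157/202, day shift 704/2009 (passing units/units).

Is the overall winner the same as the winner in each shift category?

Swing shift: the legacy line 1241/1853 = 67.0%, the new line 157/202 = 77.7% → the new line
Day shift: the legacy line 27/97 = 27.8%, the new line 704/2009 = 35.0% → the new line
Overall: the legacy line 1268/1950 = 65.0%, the new line 861/2211 = 38.9% → the legacy line
The new line wins each shift group but the legacy line wins overall — the comparison reverses. The new line's units skew toward day shift, which has a lower base rate.

No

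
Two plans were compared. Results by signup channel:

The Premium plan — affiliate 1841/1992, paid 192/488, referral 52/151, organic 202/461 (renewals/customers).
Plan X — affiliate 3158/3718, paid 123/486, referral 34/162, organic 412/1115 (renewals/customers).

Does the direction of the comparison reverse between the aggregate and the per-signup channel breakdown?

Affiliate: the Premium plan 1841/1992 = 92.4%, Plan X 3158/3718 = 84.9% → the Premium plan
Paid: the Premium plan 192/488 = 39.3%, Plan X 123/486 = 25.3% → the Premium plan
Referral: the Premium plan 52/151 = 34.4%, Plan X 34/162 = 21.0% → the Premium plan
Organic: the Premium plan 202/461 = 43.8%, Plan X 412/1115 = 37.0% → the Premium plan
Overall: the Premium plan 2287/3092 = 74.0%, Plan X 3727/5481 = 68.0% → the Premium plan
The Premium plan wins overall and in every signup group — no reversal.

No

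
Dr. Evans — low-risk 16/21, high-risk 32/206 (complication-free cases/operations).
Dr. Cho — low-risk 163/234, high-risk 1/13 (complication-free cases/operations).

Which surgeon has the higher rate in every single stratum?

Low-risk: Dr. Evans 16/21 = 76.2%, Dr. Cho 163/234 = 69.7% → Dr. Evans
High-risk: Dr. Evans 32/206 = 15.5%, Dr. Cho 1/13 = 7.7% → Dr. Evans
Dr. Evans has the higher rate in both groups.

Dr. Evans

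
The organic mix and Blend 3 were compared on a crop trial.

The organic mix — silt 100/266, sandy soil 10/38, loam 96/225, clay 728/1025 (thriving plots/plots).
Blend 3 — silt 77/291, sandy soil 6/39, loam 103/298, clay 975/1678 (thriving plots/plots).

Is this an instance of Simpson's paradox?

No

Silt: the organic mix 100/266 = 37.6%, Blend 3 77/291 = 26.5% → the organic mix
Sandy soil: the organic mix 10/38 = 26.3%, Blend 3 6/39 = 15.4% → the organic mix
Loam: the organic mix 96/225 = 42.7%, Blend 3 103/298 = 34.6% → the organic mix
Clay: the organic mix 728/1025 = 71.0%, Blend 3 975/1678 = 58.1% → the organic mix
Overall: the organic mix 934/1554 = 60.1%, Blend 3 1161/2306 = 50.3% → the organic mix
The organic mix wins overall and in every soil group — no reversal.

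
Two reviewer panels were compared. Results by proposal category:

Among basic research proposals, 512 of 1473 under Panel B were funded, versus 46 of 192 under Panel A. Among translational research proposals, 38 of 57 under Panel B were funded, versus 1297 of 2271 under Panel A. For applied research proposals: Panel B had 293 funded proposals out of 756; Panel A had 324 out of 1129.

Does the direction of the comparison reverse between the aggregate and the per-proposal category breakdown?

Basic research: Panel B 512/1473 = 34.8%, Panel A 46/192 = 24.0% → Panel B
Translational research: Panel B 38/57 = 66.7%, Panel A 1297/2271 = 57.1% → Panel B
Applied research: Panel B 293/756 = 38.8%, Panel A 324/1129 = 28.7% → Panel B
Overall: Panel B 843/2286 = 36.9%, Panel A 1667/3592 = 46.4% → Panel A
Panel B wins each proposal group but Panel A wins overall — the comparison reverses. Panel B's proposals skew toward basic research, which has a lower base rate.

Yes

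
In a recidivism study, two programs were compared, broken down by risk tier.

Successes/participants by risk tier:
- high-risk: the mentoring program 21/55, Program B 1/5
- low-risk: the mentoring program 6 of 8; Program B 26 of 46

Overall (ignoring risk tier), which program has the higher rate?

High-risk: the mentoring program 21/55 = 38.2%, Program B 1/5 = 20.0% → the mentoring program
Low-risk: the mentoring program 6/8 = 75.0%, Program B 26/46 = 56.5% → the mentoring program
Overall: the mentoring program 27/63 = 42.9%, Program B 27/51 = 52.9% → Program B
(The mentoring program wins every risk group but Program B wins overall — the mentoring program's participants skew toward the low-rate high-risk group.)

Program B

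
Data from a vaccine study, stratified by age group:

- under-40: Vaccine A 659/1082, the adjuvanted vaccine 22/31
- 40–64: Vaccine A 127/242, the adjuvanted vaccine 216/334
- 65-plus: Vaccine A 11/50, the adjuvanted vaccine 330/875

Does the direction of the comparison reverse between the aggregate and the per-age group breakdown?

Yes

Under-40: Vaccine A 659/1082 = 60.9%, the adjuvanted vaccine 22/31 = 71.0% → the adjuvanted vaccine
40–64: Vaccine A 127/242 = 52.5%, the adjuvanted vaccine 216/334 = 64.7% → the adjuvanted vaccine
65-plus: Vaccine A 11/50 = 22.0%, the adjuvanted vaccine 330/875 = 37.7% → the adjuvanted vaccine
Overall: Vaccine A 797/1374 = 58.0%, the adjuvanted vaccine 568/1240 = 45.8% → Vaccine A
The adjuvanted vaccine wins each age group but Vaccine A wins overall — the comparison reverses. The adjuvanted vaccine's recipients skew toward 65-plus, which has a lower base rate.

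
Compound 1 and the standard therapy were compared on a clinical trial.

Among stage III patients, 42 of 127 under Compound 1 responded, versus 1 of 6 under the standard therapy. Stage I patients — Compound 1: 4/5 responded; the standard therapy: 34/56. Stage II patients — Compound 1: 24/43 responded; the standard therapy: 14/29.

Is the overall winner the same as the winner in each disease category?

No

Stage III: Compound 1 42/127 = 33.1%, the standard therapy 1/6 = 16.7% → Compound 1
Stage I: Compound 1 4/5 = 80.0%, the standard therapy 34/56 = 60.7% → Compound 1
Stage II: Compound 1 24/43 = 55.8%, the standard therapy 14/29 = 48.3% → Compound 1
Overall: Compound 1 70/175 = 40.0%, the standard therapy 49/91 = 53.8% → the standard therapy
Compound 1 wins each disease group but the standard therapy wins overall — the comparison reverses. Compound 1's patients skew toward stage III, which has a lower base rate.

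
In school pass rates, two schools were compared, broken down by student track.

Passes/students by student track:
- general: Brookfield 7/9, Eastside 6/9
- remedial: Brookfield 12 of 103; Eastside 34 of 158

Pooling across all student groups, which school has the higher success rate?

Eastside

General: Brookfield 7/9 = 77.8%, Eastside 6/9 = 66.7% → Brookfield
Remedial: Brookfield 12/103 = 11.7%, Eastside 34/158 = 21.5% → Eastside
Overall: Brookfield 19/112 = 17.0%, Eastside 40/167 = 24.0% → Eastside
(Neither sweeps every student group, but Eastside has the higher pooled rate.)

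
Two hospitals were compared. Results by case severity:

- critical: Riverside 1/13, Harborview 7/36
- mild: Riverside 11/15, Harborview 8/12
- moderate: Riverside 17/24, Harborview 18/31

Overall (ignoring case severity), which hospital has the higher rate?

Riverside

Critical: Riverside 1/13 = 7.7%, Harborview 7/36 = 19.4% → Harborview
Mild: Riverside 11/15 = 73.3%, Harborview 8/12 = 66.7% → Riverside
Moderate: Riverside 17/24 = 70.8%, Harborview 18/31 = 58.1% → Riverside
Overall: Riverside 29/52 = 55.8%, Harborview 33/79 = 41.8% → Riverside
(Neither sweeps every case group, but Riverside has the higher pooled rate.)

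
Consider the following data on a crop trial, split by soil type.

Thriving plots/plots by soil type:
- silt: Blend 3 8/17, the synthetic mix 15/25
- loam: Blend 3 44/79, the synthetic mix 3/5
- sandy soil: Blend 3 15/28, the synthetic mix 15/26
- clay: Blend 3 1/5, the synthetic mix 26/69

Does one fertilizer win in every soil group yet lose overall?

Silt: Blend 3 8/17 = 47.1%, the synthetic mix 15/25 = 60.0% → the synthetic mix
Loam: Blend 3 44/79 = 55.7%, the synthetic mix 3/5 = 60.0% → the synthetic mix
Sandy soil: Blend 3 15/28 = 53.6%, the synthetic mix 15/26 = 57.7% → the synthetic mix
Clay: Blend 3 1/5 = 20.0%, the synthetic mix 26/69 = 37.7% → the synthetic mix
Overall: Blend 3 68/129 = 52.7%, the synthetic mix 59/125 = 47.2% → Blend 3
The synthetic mix wins each soil group but Blend 3 wins overall — the comparison reverses. The synthetic mix's plots skew toward clay, which has a lower base rate.

Yes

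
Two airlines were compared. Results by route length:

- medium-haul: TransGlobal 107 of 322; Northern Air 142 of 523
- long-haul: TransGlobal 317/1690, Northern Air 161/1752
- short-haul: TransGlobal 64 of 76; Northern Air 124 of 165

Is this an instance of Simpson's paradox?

No

Medium-haul: TransGlobal 107/322 = 33.2%, Northern Air 142/523 = 27.2% → TransGlobal
Long-haul: TransGlobal 317/1690 = 18.8%, Northern Air 161/1752 = 9.2% → TransGlobal
Short-haul: TransGlobal 64/76 = 84.2%, Northern Air 124/165 = 75.2% → TransGlobal
Overall: TransGlobal 488/2088 = 23.4%, Northern Air 427/2440 = 17.5% → TransGlobal
TransGlobal wins overall and in every route group — no reversal.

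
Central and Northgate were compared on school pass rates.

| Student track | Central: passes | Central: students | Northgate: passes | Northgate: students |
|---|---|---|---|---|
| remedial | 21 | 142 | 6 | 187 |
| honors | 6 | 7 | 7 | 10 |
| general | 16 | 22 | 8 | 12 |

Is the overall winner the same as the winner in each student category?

Remedial: Central 21/142 = 14.8%, Northgate 6/187 = 3.2% → Central
Honors: Central 6/7 = 85.7%, Northgate 7/10 = 70.0% → Central
General: Central 16/22 = 72.7%, Northgate 8/12 = 66.7% → Central
Overall: Central 43/171 = 25.1%, Northgate 21/209 = 10.0% → Central
Central wins overall and in every student group — no reversal.

Yes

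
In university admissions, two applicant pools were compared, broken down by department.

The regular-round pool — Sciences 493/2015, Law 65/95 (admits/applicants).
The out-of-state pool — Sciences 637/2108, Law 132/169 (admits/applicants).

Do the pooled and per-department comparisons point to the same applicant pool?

Yes

Sciences: the regular-round pool 493/2015 = 24.5%, the out-of-state pool 637/2108 = 30.2% → the out-of-state pool
Law: the regular-round pool 65/95 = 68.4%, the out-of-state pool 132/169 = 78.1% → the out-of-state pool
Overall: the regular-round pool 558/2110 = 26.4%, the out-of-state pool 769/2277 = 33.8% → the out-of-state pool
The out-of-state pool wins overall and in every department group — no reversal.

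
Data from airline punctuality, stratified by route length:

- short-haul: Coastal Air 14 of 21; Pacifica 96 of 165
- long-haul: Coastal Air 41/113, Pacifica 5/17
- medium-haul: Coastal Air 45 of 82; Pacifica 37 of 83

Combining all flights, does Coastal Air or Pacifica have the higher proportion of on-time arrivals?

Pacifica

Short-haul: Coastal Air 14/21 = 66.7%, Pacifica 96/165 = 58.2% → Coastal Air
Long-haul: Coastal Air 41/113 = 36.3%, Pacifica 5/17 = 29.4% → Coastal Air
Medium-haul: Coastal Air 45/82 = 54.9%, Pacifica 37/83 = 44.6% → Coastal Air
Overall: Coastal Air 100/216 = 46.3%, Pacifica 138/265 = 52.1% → Pacifica
(Coastal Air wins every route group but Pacifica wins overall — Coastal Air's flights skew toward the low-rate long-haul group.)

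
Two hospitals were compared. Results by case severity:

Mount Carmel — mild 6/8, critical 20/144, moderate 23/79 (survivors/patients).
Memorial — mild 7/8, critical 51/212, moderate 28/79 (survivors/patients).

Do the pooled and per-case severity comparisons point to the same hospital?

Yes

Mild: Mount Carmel 6/8 = 75.0%, Memorial 7/8 = 87.5% → Memorial
Critical: Mount Carmel 20/144 = 13.9%, Memorial 51/212 = 24.1% → Memorial
Moderate: Mount Carmel 23/79 = 29.1%, Memorial 28/79 = 35.4% → Memorial
Overall: Mount Carmel 49/231 = 21.2%, Memorial 86/299 = 28.8% → Memorial
Memorial wins overall and in every case group — no reversal.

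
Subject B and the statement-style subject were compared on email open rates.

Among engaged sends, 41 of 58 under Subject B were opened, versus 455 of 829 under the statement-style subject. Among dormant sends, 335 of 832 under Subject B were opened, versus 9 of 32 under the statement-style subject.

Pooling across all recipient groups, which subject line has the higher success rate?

Engaged: Subject B 41/58 = 70.7%, the statement-style subject 455/829 = 54.9% → Subject B
Dormant: Subject B 335/832 = 40.3%, the statement-style subject 9/32 = 28.1% → Subject B
Overall: Subject B 376/890 = 42.2%, the statement-style subject 464/861 = 53.9% → the statement-style subject
(Subject B wins every recipient group but the statement-style subject wins overall — Subject B's sends skew toward the low-rate dormant group.)

the statement-style subject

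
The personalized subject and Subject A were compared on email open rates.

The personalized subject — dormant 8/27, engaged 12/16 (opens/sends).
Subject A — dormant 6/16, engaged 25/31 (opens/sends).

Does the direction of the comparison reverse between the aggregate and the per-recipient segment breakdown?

Dormant: the personalized subject 8/27 = 29.6%, Subject A 6/16 = 37.5% → Subject A
Engaged: the personalized subject 12/16 = 75.0%, Subject A 25/31 = 80.6% → Subject A
Overall: the personalized subject 20/43 = 46.5%, Subject A 31/47 = 66.0% → Subject A
Subject A wins overall and in every recipient group — no reversal.

No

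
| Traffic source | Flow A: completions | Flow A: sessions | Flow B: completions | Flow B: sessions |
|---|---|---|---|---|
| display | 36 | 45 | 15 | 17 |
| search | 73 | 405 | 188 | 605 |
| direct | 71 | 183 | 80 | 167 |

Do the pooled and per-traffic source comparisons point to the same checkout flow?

Display: Flow A 36/45 = 80.0%, Flow B 15/17 = 88.2% → Flow B
Search: Flow A 73/405 = 18.0%, Flow B 188/605 = 31.1% → Flow B
Direct: Flow A 71/183 = 38.8%, Flow B 80/167 = 47.9% → Flow B
Overall: Flow A 180/633 = 28.4%, Flow B 283/789 = 35.9% → Flow B
Flow B wins overall and in every traffic group — no reversal.

Yes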